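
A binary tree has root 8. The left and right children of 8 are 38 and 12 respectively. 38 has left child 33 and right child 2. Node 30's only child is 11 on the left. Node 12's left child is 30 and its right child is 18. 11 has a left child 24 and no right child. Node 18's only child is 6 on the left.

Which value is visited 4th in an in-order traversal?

8

In-order visits the left subtree, then the node, then the right subtree.
At 8: go left to 38.
  At 38: go left to 33.
    33 is a leaf — visit 33.
  Visit 38.
  At 38: go right to 2.
    2 is a leaf — visit 2.
Visit 8.
At 8: go right to 12.
  At 12: go left to 30.
    At 30: go left to 11.
      At 11: go left to 24.
        24 is a leaf — visit 24.
      Visit 11.
      At 11: no right child.
    Visit 30.
    At 30: no right child.
  Visit 12.
  At 12: go right to 18.
    At 18: go left to 6.
      6 is a leaf — visit 6.
    Visit 18.
    At 18: no right child.
Full in-order sequence: 33, 38, 2, 8, 24, 11, 30, 12, 6, 18.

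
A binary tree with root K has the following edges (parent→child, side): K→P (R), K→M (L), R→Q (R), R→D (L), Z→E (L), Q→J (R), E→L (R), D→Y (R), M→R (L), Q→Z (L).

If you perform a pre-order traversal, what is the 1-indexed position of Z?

7

Pre-order visits the node, then its left subtree, then its right subtree.
Visit K.
At K: go left to M.
  Visit M.
  At M: go left to R.
    Visit R.
    At R: go left to D.
      Visit D.
      At D: no left child.
      At D: go right to Y.
        Y is a leaf — visit Y.
    At R: go right to Q.
      Visit Q.
      At Q: go left to Z.
        Visit Z.
        At Z: go left to E.
          Visit E.
          At E: no left child.
          At E: go right to L.
            L is a leaf — visit L.
        At Z: no right child.
      At Q: go right to J.
        J is a leaf — visit J.
  At M: no right child.
At K: go right to P.
  P is a leaf — visit P.
Full pre-order sequence: K, M, R, D, Y, Q, Z, E, L, J, P.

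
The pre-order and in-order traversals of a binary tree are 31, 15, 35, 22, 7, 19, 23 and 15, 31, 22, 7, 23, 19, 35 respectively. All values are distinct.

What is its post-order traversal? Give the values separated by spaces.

15 23 19 7 22 35 31

The first element of pre-order is the root; it splits in-order into left and right subtrees.
Root 31: left subtree has 1 node {15}, right has 5 {22, 7, 23, 19, 35}.
  Root 35: left subtree has 4 nodes {22, 7, 23, 19}, right has 0 { }.
    Root 22: left subtree has 0 nodes { }, right has 3 {7, 23, 19}.
      Root 7: left subtree has 0 nodes { }, right has 2 {23, 19}.
        Root 19: left subtree has 1 node {23}, right has 0 { }.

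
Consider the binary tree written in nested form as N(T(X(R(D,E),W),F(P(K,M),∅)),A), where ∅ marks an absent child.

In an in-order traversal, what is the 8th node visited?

In-order visits the left subtree, then the node, then the right subtree.
At N: go left to T.
  At T: go left to X.
    At X: go left to R.
      At R: go left to D.
        D is a leaf — visit D.
      Visit R.
      At R: go right to E.
        E is a leaf — visit E.
    Visit X.
    At X: go right to W.
      W is a leaf — visit W.
  Visit T.
  At T: go right to F.
    At F: go left to P.
      At P: go left to K.
        K is a leaf — visit K.
      Visit P.
      At P: go right to M.
        M is a leaf — visit M.
    Visit F.
    At F: no right child.
Visit N.
At N: go right to A.
  A is a leaf — visit A.
Full in-order sequence: D, R, E, X, W, T, K, P, M, F, N, A.

P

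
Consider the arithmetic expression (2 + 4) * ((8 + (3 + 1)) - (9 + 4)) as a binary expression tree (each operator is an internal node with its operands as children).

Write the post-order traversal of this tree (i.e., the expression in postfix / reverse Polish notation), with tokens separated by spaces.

2 4 + 8 3 1 + + 9 4 + - *

Post-order on an expression tree gives postfix notation: for each operator, emit left operand, right operand, then the operator.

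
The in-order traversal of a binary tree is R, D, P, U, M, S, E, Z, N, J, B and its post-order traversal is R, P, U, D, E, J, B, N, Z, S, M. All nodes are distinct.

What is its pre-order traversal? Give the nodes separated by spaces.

M D R U P S Z E N B J

The last element of post-order is the root; it splits in-order into left and right subtrees.
Root M: left subtree has 4 nodes {R, D, P, U}, right has 6 {S, E, Z, N, J, B}.
  Root D: left subtree has 1 node {R}, right has 2 {P, U}.
    Root U: left subtree has 1 node {P}, right has 0 { }.
  Root S: left subtree has 0 nodes { }, right has 5 {E, Z, N, J, B}.
    Root Z: left subtree has 1 node {E}, right has 3 {N, J, B}.
      Root N: left subtree has 0 nodes { }, right has 2 {J, B}.
        Root B: left subtree has 1 node {J}, right has 0 { }.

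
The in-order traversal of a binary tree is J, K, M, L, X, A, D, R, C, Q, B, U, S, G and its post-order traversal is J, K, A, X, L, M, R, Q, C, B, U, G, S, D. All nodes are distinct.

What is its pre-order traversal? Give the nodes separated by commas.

D, M, K, J, L, X, A, S, U, B, C, R, Q, G

The last element of post-order is the root; it splits in-order into left and right subtrees.
Root D: left subtree has 6 nodes {J, K, M, L, X, A}, right has 7 {R, C, Q, B, U, S, G}.
  Root M: left subtree has 2 nodes {J, K}, right has 3 {L, X, A}.
    Root K: left subtree has 1 node {J}, right has 0 { }.
    Root L: left subtree has 0 nodes { }, right has 2 {X, A}.
      Root X: left subtree has 0 nodes { }, right has 1 {A}.
  Root S: left subtree has 5 nodes {R, C, Q, B, U}, right has 1 {G}.
    Root U: left subtree has 4 nodes {R, C, Q, B}, right has 0 { }.
      Root B: left subtree has 3 nodes {R, C, Q}, right has 0 { }.
        Root C: left subtree has 1 node {R}, right has 1 {Q}.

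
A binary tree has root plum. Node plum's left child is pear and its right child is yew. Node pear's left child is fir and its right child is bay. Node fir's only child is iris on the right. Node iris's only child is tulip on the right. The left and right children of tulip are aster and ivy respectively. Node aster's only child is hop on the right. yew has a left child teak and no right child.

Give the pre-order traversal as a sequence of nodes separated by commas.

Pre-order visits the node, then its left subtree, then its right subtree.
Visit plum.
At plum: go left to pear.
  Visit pear.
  At pear: go left to fir.
    Visit fir.
    At fir: no left child.
    At fir: go right to iris.
      Visit iris.
      At iris: no left child.
      At iris: go right to tulip.
        Visit tulip.
        At tulip: go left to aster.
          Visit aster.
          At aster: no left child.
          At aster: go right to hop.
            hop is a leaf — visit hop.
        At tulip: go right to ivy.
          ivy is a leaf — visit ivy.
  At pear: go right to bay.
    bay is a leaf — visit bay.
At plum: go right to yew.
  Visit yew.
  At yew: go left to teak.
    teak is a leaf — visit teak.
  At yew: no right child.

plum, pear, fir, iris, tulip, aster, hop, ivy, bay, yew, teak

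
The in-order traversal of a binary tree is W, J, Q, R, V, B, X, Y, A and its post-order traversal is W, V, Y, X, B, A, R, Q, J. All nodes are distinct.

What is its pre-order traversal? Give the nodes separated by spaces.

J W Q R A B V X Y

The last element of post-order is the root; it splits in-order into left and right subtrees.
Root J: left subtree has 1 node {W}, right has 7 {Q, R, V, B, X, Y, A}.
  Root Q: left subtree has 0 nodes { }, right has 6 {R, V, B, X, Y, A}.
    Root R: left subtree has 0 nodes { }, right has 5 {V, B, X, Y, A}.
      Root A: left subtree has 4 nodes {V, B, X, Y}, right has 0 { }.
        Root B: left subtree has 1 node {V}, right has 2 {X, Y}.
          Root X: left subtree has 0 nodes { }, right has 1 {Y}.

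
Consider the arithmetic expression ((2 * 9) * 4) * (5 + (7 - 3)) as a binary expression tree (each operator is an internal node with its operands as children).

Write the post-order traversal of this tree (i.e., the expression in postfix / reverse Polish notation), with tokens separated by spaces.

Post-order on an expression tree gives postfix notation: for each operator, emit left operand, right operand, then the operator.

2 9 * 4 * 5 7 3 - + *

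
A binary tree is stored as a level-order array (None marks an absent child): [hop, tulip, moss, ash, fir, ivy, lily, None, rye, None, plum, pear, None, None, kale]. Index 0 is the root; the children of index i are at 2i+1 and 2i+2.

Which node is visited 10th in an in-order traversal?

In-order visits the left subtree, then the node, then the right subtree.
At hop: go left to tulip.
  At tulip: go left to ash.
    At ash: no left child.
    Visit ash.
    At ash: go right to rye.
      rye is a leaf — visit rye.
  Visit tulip.
  At tulip: go right to fir.
    At fir: no left child.
    Visit fir.
    At fir: go right to plum.
      plum is a leaf — visit plum.
Visit hop.
At hop: go right to moss.
  At moss: go left to ivy.
    At ivy: go left to pear.
      pear is a leaf — visit pear.
    Visit ivy.
    At ivy: no right child.
  Visit moss.
  At moss: go right to lily.
    At lily: no left child.
    Visit lily.
    At lily: go right to kale.
      kale is a leaf — visit kale.
Full in-order sequence: ash, rye, tulip, fir, plum, hop, pear, ivy, moss, lily, kale.

lily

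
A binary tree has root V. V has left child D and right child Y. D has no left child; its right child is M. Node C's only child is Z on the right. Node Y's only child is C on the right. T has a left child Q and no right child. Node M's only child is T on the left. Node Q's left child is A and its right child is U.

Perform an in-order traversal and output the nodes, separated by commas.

In-order visits the left subtree, then the node, then the right subtree.
At V: go left to D.
  At D: no left child.
  Visit D.
  At D: go right to M.
    At M: go left to T.
      At T: go left to Q.
        At Q: go left to A.
          A is a leaf — visit A.
        Visit Q.
        At Q: go right to U.
          U is a leaf — visit U.
      Visit T.
      At T: no right child.
    Visit M.
    At M: no right child.
Visit V.
At V: go right to Y.
  At Y: no left child.
  Visit Y.
  At Y: go right to C.
    At C: no left child.
    Visit C.
    At C: go right to Z.
      Z is a leaf — visit Z.

D, A, Q, U, T, M, V, Y, C, Z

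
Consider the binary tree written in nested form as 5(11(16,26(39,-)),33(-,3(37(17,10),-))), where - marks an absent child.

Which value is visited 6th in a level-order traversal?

Level-order visits nodes level by level from the root, left to right within each level.
Level 0: 5
Level 1: 11, 33
Level 2: 16, 26, 3
Level 3: 39, 37
Level 4: 17, 10
Full level-order sequence: 5, 11, 33, 16, 26, 3, 39, 37, 17, 10.

3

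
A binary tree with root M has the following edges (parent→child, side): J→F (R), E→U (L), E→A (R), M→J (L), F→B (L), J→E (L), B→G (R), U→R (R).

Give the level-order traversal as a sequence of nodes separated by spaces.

Level-order visits nodes level by level from the root, left to right within each level.
Level 0: M
Level 1: J
Level 2: E, F
Level 3: U, A, B
Level 4: R, G

M J E F U A B R G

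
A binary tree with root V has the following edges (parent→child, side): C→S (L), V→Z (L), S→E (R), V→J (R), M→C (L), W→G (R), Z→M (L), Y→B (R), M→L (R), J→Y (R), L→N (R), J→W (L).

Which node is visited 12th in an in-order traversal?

In-order visits the left subtree, then the node, then the right subtree.
At V: go left to Z.
  At Z: go left to M.
    At M: go left to C.
      At C: go left to S.
        At S: no left child.
        Visit S.
        At S: go right to E.
          E is a leaf — visit E.
      Visit C.
      At C: no right child.
    Visit M.
    At M: go right to L.
      At L: no left child.
      Visit L.
      At L: go right to N.
        N is a leaf — visit N.
  Visit Z.
  At Z: no right child.
Visit V.
At V: go right to J.
  At J: go left to W.
    At W: no left child.
    Visit W.
    At W: go right to G.
      G is a leaf — visit G.
  Visit J.
  At J: go right to Y.
    At Y: no left child.
    Visit Y.
    At Y: go right to B.
      B is a leaf — visit B.
Full in-order sequence: S, E, C, M, L, N, Z, V, W, G, J, Y, B.

Y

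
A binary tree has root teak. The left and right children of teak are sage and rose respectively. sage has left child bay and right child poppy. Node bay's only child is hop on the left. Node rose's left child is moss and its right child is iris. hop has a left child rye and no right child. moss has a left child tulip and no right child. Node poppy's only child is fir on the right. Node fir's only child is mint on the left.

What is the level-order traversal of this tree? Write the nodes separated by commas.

Level-order visits nodes level by level from the root, left to right within each level.
Level 0: teak
Level 1: sage, rose
Level 2: bay, poppy, moss, iris
Level 3: hop, fir, tulip
Level 4: rye, mint

teak, sage, rose, bay, poppy, moss, iris, hop, fir, tulip, rye, mint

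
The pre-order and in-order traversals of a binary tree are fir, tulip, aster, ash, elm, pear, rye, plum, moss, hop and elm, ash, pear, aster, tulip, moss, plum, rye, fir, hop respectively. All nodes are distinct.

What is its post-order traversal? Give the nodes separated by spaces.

The first element of pre-order is the root; it splits in-order into left and right subtrees.
Root fir: left subtree has 8 nodes {elm, ash, pear, aster, tulip, moss, plum, rye}, right has 1 {hop}.
  Root tulip: left subtree has 4 nodes {elm, ash, pear, aster}, right has 3 {moss, plum, rye}.
    Root aster: left subtree has 3 nodes {elm, ash, pear}, right has 0 { }.
      Root ash: left subtree has 1 node {elm}, right has 1 {pear}.
    Root rye: left subtree has 2 nodes {moss, plum}, right has 0 { }.
      Root plum: left subtree has 1 node {moss}, right has 0 { }.

elm pear ash aster moss plum rye tulip hop fir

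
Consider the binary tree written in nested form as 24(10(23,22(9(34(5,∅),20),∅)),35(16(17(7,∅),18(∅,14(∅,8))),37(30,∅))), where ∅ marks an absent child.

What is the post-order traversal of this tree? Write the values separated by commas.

23, 5, 34, 20, 9, 22, 10, 7, 17, 8, 14, 18, 16, 30, 37, 35, 24

Post-order visits the left subtree, then the right subtree, then the node.
At 24: go left to 10.
  At 10: go left to 23.
    23 is a leaf — visit 23.
  At 10: go right to 22.
    At 22: go left to 9.
      At 9: go left to 34.
        At 34: go left to 5.
          5 is a leaf — visit 5.
        At 34: no right child.
        Visit 34.
      At 9: go right to 20.
        20 is a leaf — visit 20.
      Visit 9.
    At 22: no right child.
    Visit 22.
  Visit 10.
At 24: go right to 35.
  At 35: go left to 16.
    At 16: go left to 17.
      At 17: go left to 7.
        7 is a leaf — visit 7.
      At 17: no right child.
      Visit 17.
    At 16: go right to 18.
      At 18: no left child.
      At 18: go right to 14.
        At 14: no left child.
        At 14: go right to 8.
          8 is a leaf — visit 8.
        Visit 14.
      Visit 18.
    Visit 16.
  At 35: go right to 37.
    At 37: go left to 30.
      30 is a leaf — visit 30.
    At 37: no right child.
    Visit 37.
  Visit 35.
Visit 24.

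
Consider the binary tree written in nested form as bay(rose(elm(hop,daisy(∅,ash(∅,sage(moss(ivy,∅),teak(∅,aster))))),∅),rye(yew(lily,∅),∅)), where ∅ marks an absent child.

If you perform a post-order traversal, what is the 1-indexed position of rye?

Post-order visits the left subtree, then the right subtree, then the node.
At bay: go left to rose.
  At rose: go left to elm.
    At elm: go left to hop.
      hop is a leaf — visit hop.
    At elm: go right to daisy.
      At daisy: no left child.
      At daisy: go right to ash.
        At ash: no left child.
        At ash: go right to sage.
          At sage: go left to moss.
            At moss: go left to ivy.
              ivy is a leaf — visit ivy.
            At moss: no right child.
            Visit moss.
          At sage: go right to teak.
            At teak: no left child.
            At teak: go right to aster.
              aster is a leaf — visit aster.
            Visit teak.
          Visit sage.
        Visit ash.
      Visit daisy.
    Visit elm.
  At rose: no right child.
  Visit rose.
At bay: go right to rye.
  At rye: go left to yew.
    At yew: go left to lily.
      lily is a leaf — visit lily.
    At yew: no right child.
    Visit yew.
  At rye: no right child.
  Visit rye.
Visit bay.
Full post-order sequence: hop, ivy, moss, aster, teak, sage, ash, daisy, elm, rose, lily, yew, rye, bay.

13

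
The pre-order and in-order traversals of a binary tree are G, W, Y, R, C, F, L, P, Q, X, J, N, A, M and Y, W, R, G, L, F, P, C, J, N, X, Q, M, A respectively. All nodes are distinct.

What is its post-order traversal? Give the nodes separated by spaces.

Y R W L P F N J X M A Q C G

The first element of pre-order is the root; it splits in-order into left and right subtrees.
Root G: left subtree has 3 nodes {Y, W, R}, right has 10 {L, F, P, C, J, N, X, Q, M, A}.
  Root W: left subtree has 1 node {Y}, right has 1 {R}.
  Root C: left subtree has 3 nodes {L, F, P}, right has 6 {J, N, X, Q, M, A}.
    Root F: left subtree has 1 node {L}, right has 1 {P}.
    Root Q: left subtree has 3 nodes {J, N, X}, right has 2 {M, A}.
      Root X: left subtree has 2 nodes {J, N}, right has 0 { }.
        Root J: left subtree has 0 nodes { }, right has 1 {N}.
      Root A: left subtree has 1 node {M}, right has 0 { }.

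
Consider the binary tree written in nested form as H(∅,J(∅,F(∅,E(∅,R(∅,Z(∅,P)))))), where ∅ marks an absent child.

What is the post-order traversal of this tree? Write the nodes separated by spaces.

Post-order visits the left subtree, then the right subtree, then the node.
At H: no left child.
At H: go right to J.
  At J: no left child.
  At J: go right to F.
    At F: no left child.
    At F: go right to E.
      At E: no left child.
      At E: go right to R.
        At R: no left child.
        At R: go right to Z.
          At Z: no left child.
          At Z: go right to P.
            P is a leaf — visit P.
          Visit Z.
        Visit R.
      Visit E.
    Visit F.
  Visit J.
Visit H.

P Z R E F J H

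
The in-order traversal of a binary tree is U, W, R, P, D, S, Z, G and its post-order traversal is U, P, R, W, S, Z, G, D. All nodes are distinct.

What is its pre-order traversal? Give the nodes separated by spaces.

The last element of post-order is the root; it splits in-order into left and right subtrees.
Root D: left subtree has 4 nodes {U, W, R, P}, right has 3 {S, Z, G}.
  Root W: left subtree has 1 node {U}, right has 2 {R, P}.
    Root R: left subtree has 0 nodes { }, right has 1 {P}.
  Root G: left subtree has 2 nodes {S, Z}, right has 0 { }.
    Root Z: left subtree has 1 node {S}, right has 0 { }.

D W U R P G Z S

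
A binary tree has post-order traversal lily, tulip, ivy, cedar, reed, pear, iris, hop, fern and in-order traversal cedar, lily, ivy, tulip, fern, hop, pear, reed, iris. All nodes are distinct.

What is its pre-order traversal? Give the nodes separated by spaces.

The last element of post-order is the root; it splits in-order into left and right subtrees.
Root fern: left subtree has 4 nodes {cedar, lily, ivy, tulip}, right has 4 {hop, pear, reed, iris}.
  Root cedar: left subtree has 0 nodes { }, right has 3 {lily, ivy, tulip}.
    Root ivy: left subtree has 1 node {lily}, right has 1 {tulip}.
  Root hop: left subtree has 0 nodes { }, right has 3 {pear, reed, iris}.
    Root iris: left subtree has 2 nodes {pear, reed}, right has 0 { }.
      Root pear: left subtree has 0 nodes { }, right has 1 {reed}.

fern cedar ivy lily tulip hop iris pear reed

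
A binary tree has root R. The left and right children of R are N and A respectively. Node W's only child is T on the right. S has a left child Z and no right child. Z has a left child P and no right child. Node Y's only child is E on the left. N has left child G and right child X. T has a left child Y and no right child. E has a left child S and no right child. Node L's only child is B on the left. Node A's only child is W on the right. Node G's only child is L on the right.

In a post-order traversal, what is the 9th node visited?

Post-order visits the left subtree, then the right subtree, then the node.
At R: go left to N.
  At N: go left to G.
    At G: no left child.
    At G: go right to L.
      At L: go left to B.
        B is a leaf — visit B.
      At L: no right child.
      Visit L.
    Visit G.
  At N: go right to X.
    X is a leaf — visit X.
  Visit N.
At R: go right to A.
  At A: no left child.
  At A: go right to W.
    At W: no left child.
    At W: go right to T.
      At T: go left to Y.
        At Y: go left to E.
          At E: go left to S.
            At S: go left to Z.
              At Z: go left to P.
                P is a leaf — visit P.
              At Z: no right child.
              Visit Z.
            At S: no right child.
            Visit S.
          At E: no right child.
          Visit E.
        At Y: no right child.
        Visit Y.
      At T: no right child.
      Visit T.
    Visit W.
  Visit A.
Visit R.
Full post-order sequence: B, L, G, X, N, P, Z, S, E, Y, T, W, A, R.

E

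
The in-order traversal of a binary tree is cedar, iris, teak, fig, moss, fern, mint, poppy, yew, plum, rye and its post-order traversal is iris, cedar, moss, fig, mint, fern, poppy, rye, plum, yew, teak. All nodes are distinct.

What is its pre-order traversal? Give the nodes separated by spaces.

The last element of post-order is the root; it splits in-order into left and right subtrees.
Root teak: left subtree has 2 nodes {cedar, iris}, right has 8 {fig, moss, fern, mint, poppy, yew, plum, rye}.
  Root cedar: left subtree has 0 nodes { }, right has 1 {iris}.
  Root yew: left subtree has 5 nodes {fig, moss, fern, mint, poppy}, right has 2 {plum, rye}.
    Root poppy: left subtree has 4 nodes {fig, moss, fern, mint}, right has 0 { }.
      Root fern: left subtree has 2 nodes {fig, moss}, right has 1 {mint}.
        Root fig: left subtree has 0 nodes { }, right has 1 {moss}.
    Root plum: left subtree has 0 nodes { }, right has 1 {rye}.

teak cedar iris yew poppy fern fig moss mint plum rye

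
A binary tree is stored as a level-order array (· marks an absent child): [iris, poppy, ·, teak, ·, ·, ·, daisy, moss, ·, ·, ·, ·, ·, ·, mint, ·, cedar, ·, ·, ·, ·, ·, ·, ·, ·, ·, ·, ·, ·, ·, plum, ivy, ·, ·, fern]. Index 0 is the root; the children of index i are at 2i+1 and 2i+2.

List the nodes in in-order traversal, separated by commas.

plum, mint, ivy, daisy, teak, fern, cedar, moss, poppy, iris

In-order visits the left subtree, then the node, then the right subtree.
At iris: go left to poppy.
  At poppy: go left to teak.
    At teak: go left to daisy.
      At daisy: go left to mint.
        At mint: go left to plum.
          plum is a leaf — visit plum.
        Visit mint.
        At mint: go right to ivy.
          ivy is a leaf — visit ivy.
      Visit daisy.
      At daisy: no right child.
    Visit teak.
    At teak: go right to moss.
      At moss: go left to cedar.
        At cedar: go left to fern.
          fern is a leaf — visit fern.
        Visit cedar.
        At cedar: no right child.
      Visit moss.
      At moss: no right child.
  Visit poppy.
  At poppy: no right child.
Visit iris.
At iris: no right child.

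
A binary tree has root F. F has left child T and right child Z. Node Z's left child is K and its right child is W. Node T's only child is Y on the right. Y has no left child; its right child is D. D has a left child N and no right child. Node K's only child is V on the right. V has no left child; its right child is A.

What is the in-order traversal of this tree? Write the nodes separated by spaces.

T Y N D F K V A Z W

In-order visits the left subtree, then the node, then the right subtree.
At F: go left to T.
  At T: no left child.
  Visit T.
  At T: go right to Y.
    At Y: no left child.
    Visit Y.
    At Y: go right to D.
      At D: go left to N.
        N is a leaf — visit N.
      Visit D.
      At D: no right child.
Visit F.
At F: go right to Z.
  At Z: go left to K.
    At K: no left child.
    Visit K.
    At K: go right to V.
      At V: no left child.
      Visit V.
      At V: go right to A.
        A is a leaf — visit A.
  Visit Z.
  At Z: go right to W.
    W is a leaf — visit W.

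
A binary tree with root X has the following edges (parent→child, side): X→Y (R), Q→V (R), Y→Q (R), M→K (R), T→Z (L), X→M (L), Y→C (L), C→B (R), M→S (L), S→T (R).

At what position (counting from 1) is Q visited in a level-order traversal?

Level-order visits nodes level by level from the root, left to right within each level.
Level 0: X
Level 1: M, Y
Level 2: S, K, C, Q
Level 3: T, B, V
Level 4: Z
Full level-order sequence: X, M, Y, S, K, C, Q, T, B, V, Z.

7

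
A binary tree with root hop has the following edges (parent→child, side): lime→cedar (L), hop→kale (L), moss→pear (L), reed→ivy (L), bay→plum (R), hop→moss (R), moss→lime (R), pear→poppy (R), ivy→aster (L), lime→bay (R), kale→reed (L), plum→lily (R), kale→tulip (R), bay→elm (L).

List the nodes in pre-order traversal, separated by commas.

Pre-order visits the node, then its left subtree, then its right subtree.
Visit hop.
At hop: go left to kale.
  Visit kale.
  At kale: go left to reed.
    Visit reed.
    At reed: go left to ivy.
      Visit ivy.
      At ivy: go left to aster.
        aster is a leaf — visit aster.
      At ivy: no right child.
    At reed: no right child.
  At kale: go right to tulip.
    tulip is a leaf — visit tulip.
At hop: go right to moss.
  Visit moss.
  At moss: go left to pear.
    Visit pear.
    At pear: no left child.
    At pear: go right to poppy.
      poppy is a leaf — visit poppy.
  At moss: go right to lime.
    Visit lime.
    At lime: go left to cedar.
      cedar is a leaf — visit cedar.
    At lime: go right to bay.
      Visit bay.
      At bay: go left to elm.
        elm is a leaf — visit elm.
      At bay: go right to plum.
        Visit plum.
        At plum: no left child.
        At plum: go right to lily.
          lily is a leaf — visit lily.

hop, kale, reed, ivy, aster, tulip, moss, pear, poppy, lime, cedar, bay, elm, plum, lily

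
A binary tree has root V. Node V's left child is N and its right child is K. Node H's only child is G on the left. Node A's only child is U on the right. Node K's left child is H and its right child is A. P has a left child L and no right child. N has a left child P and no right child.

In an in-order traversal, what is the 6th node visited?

In-order visits the left subtree, then the node, then the right subtree.
At V: go left to N.
  At N: go left to P.
    At P: go left to L.
      L is a leaf — visit L.
    Visit P.
    At P: no right child.
  Visit N.
  At N: no right child.
Visit V.
At V: go right to K.
  At K: go left to H.
    At H: go left to G.
      G is a leaf — visit G.
    Visit H.
    At H: no right child.
  Visit K.
  At K: go right to A.
    At A: no left child.
    Visit A.
    At A: go right to U.
      U is a leaf — visit U.
Full in-order sequence: L, P, N, V, G, H, K, A, U.

H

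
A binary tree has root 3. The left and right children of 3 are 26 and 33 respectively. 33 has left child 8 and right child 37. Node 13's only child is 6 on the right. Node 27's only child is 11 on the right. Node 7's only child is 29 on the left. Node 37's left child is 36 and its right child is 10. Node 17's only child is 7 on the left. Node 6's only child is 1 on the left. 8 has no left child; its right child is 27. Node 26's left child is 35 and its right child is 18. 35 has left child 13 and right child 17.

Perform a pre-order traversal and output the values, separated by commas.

3, 26, 35, 13, 6, 1, 17, 7, 29, 18, 33, 8, 27, 11, 37, 36, 10

Pre-order visits the node, then its left subtree, then its right subtree.
Visit 3.
At 3: go left to 26.
  Visit 26.
  At 26: go left to 35.
    Visit 35.
    At 35: go left to 13.
      Visit 13.
      At 13: no left child.
      At 13: go right to 6.
        Visit 6.
        At 6: go left to 1.
          1 is a leaf — visit 1.
        At 6: no right child.
    At 35: go right to 17.
      Visit 17.
      At 17: go left to 7.
        Visit 7.
        At 7: go left to 29.
          29 is a leaf — visit 29.
        At 7: no right child.
      At 17: no right child.
  At 26: go right to 18.
    18 is a leaf — visit 18.
At 3: go right to 33.
  Visit 33.
  At 33: go left to 8.
    Visit 8.
    At 8: no left child.
    At 8: go right to 27.
      Visit 27.
      At 27: no left child.
      At 27: go right to 11.
        11 is a leaf — visit 11.
  At 33: go right to 37.
    Visit 37.
    At 37: go left to 36.
      36 is a leaf — visit 36.
    At 37: go right to 10.
      10 is a leaf — visit 10.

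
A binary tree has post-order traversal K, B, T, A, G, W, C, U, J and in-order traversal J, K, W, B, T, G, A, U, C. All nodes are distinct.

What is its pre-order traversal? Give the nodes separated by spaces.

The last element of post-order is the root; it splits in-order into left and right subtrees.
Root J: left subtree has 0 nodes { }, right has 8 {K, W, B, T, G, A, U, C}.
  Root U: left subtree has 6 nodes {K, W, B, T, G, A}, right has 1 {C}.
    Root W: left subtree has 1 node {K}, right has 4 {B, T, G, A}.
      Root G: left subtree has 2 nodes {B, T}, right has 1 {A}.
        Root T: left subtree has 1 node {B}, right has 0 { }.

J U W K G T B A C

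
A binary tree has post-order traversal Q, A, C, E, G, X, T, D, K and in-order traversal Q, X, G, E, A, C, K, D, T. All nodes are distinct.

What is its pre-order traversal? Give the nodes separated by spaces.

The last element of post-order is the root; it splits in-order into left and right subtrees.
Root K: left subtree has 6 nodes {Q, X, G, E, A, C}, right has 2 {D, T}.
  Root X: left subtree has 1 node {Q}, right has 4 {G, E, A, C}.
    Root G: left subtree has 0 nodes { }, right has 3 {E, A, C}.
      Root E: left subtree has 0 nodes { }, right has 2 {A, C}.
        Root C: left subtree has 1 node {A}, right has 0 { }.
  Root D: left subtree has 0 nodes { }, right has 1 {T}.

K X Q G E C A D T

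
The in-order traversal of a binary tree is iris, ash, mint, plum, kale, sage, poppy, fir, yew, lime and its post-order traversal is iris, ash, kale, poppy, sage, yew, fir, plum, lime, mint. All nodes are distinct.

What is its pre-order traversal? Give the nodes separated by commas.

mint, ash, iris, lime, plum, fir, sage, kale, poppy, yew

The last element of post-order is the root; it splits in-order into left and right subtrees.
Root mint: left subtree has 2 nodes {iris, ash}, right has 7 {plum, kale, sage, poppy, fir, yew, lime}.
  Root ash: left subtree has 1 node {iris}, right has 0 { }.
  Root lime: left subtree has 6 nodes {plum, kale, sage, poppy, fir, yew}, right has 0 { }.
    Root plum: left subtree has 0 nodes { }, right has 5 {kale, sage, poppy, fir, yew}.
      Root fir: left subtree has 3 nodes {kale, sage, poppy}, right has 1 {yew}.
        Root sage: left subtree has 1 node {kale}, right has 1 {poppy}.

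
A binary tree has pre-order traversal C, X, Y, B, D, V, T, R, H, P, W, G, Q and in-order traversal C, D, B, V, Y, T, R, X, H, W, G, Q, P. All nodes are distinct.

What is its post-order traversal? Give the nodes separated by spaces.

D V B R T Y Q G W P H X C

The first element of pre-order is the root; it splits in-order into left and right subtrees.
Root C: left subtree has 0 nodes { }, right has 12 {D, B, V, Y, T, R, X, H, W, G, Q, P}.
  Root X: left subtree has 6 nodes {D, B, V, Y, T, R}, right has 5 {H, W, G, Q, P}.
    Root Y: left subtree has 3 nodes {D, B, V}, right has 2 {T, R}.
      Root B: left subtree has 1 node {D}, right has 1 {V}.
      Root T: left subtree has 0 nodes { }, right has 1 {R}.
    Root H: left subtree has 0 nodes { }, right has 4 {W, G, Q, P}.
      Root P: left subtree has 3 nodes {W, G, Q}, right has 0 { }.
        Root W: left subtree has 0 nodes { }, right has 2 {G, Q}.
          Root G: left subtree has 0 nodes { }, right has 1 {Q}.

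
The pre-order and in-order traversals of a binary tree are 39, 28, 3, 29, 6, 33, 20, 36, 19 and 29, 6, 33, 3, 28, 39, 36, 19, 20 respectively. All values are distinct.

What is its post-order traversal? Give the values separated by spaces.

33 6 29 3 28 19 36 20 39

The first element of pre-order is the root; it splits in-order into left and right subtrees.
Root 39: left subtree has 5 nodes {29, 6, 33, 3, 28}, right has 3 {36, 19, 20}.
  Root 28: left subtree has 4 nodes {29, 6, 33, 3}, right has 0 { }.
    Root 3: left subtree has 3 nodes {29, 6, 33}, right has 0 { }.
      Root 29: left subtree has 0 nodes { }, right has 2 {6, 33}.
        Root 6: left subtree has 0 nodes { }, right has 1 {33}.
  Root 20: left subtree has 2 nodes {36, 19}, right has 0 { }.
    Root 36: left subtree has 0 nodes { }, right has 1 {19}.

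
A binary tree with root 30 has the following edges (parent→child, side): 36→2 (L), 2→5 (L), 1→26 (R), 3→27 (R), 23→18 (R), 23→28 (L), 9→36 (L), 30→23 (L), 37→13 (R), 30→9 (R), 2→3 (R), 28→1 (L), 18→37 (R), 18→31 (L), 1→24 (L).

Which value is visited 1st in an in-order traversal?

In-order visits the left subtree, then the node, then the right subtree.
At 30: go left to 23.
  At 23: go left to 28.
    At 28: go left to 1.
      At 1: go left to 24.
        24 is a leaf — visit 24.
      Visit 1.
      At 1: go right to 26.
        26 is a leaf — visit 26.
    Visit 28.
    At 28: no right child.
  Visit 23.
  At 23: go right to 18.
    At 18: go left to 31.
      31 is a leaf — visit 31.
    Visit 18.
    At 18: go right to 37.
      At 37: no left child.
      Visit 37.
      At 37: go right to 13.
        13 is a leaf — visit 13.
Visit 30.
At 30: go right to 9.
  At 9: go left to 36.
    At 36: go left to 2.
      At 2: go left to 5.
        5 is a leaf — visit 5.
      Visit 2.
      At 2: go right to 3.
        At 3: no left child.
        Visit 3.
        At 3: go right to 27.
          27 is a leaf — visit 27.
    Visit 36.
    At 36: no right child.
  Visit 9.
  At 9: no right child.
Full in-order sequence: 24, 1, 26, 28, 23, 31, 18, 37, 13, 30, 5, 2, 3, 27, 36, 9.

24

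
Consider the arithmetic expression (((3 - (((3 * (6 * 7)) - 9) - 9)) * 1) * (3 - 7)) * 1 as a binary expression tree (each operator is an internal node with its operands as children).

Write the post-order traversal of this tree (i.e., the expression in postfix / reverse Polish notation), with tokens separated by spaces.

Post-order on an expression tree gives postfix notation: for each operator, emit left operand, right operand, then the operator.

3 3 6 7 * * 9 - 9 - - 1 * 3 7 - * 1 *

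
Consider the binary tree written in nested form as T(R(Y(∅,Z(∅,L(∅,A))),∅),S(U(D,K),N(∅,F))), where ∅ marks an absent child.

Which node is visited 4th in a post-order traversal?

Y

Post-order visits the left subtree, then the right subtree, then the node.
At T: go left to R.
  At R: go left to Y.
    At Y: no left child.
    At Y: go right to Z.
      At Z: no left child.
      At Z: go right to L.
        At L: no left child.
        At L: go right to A.
          A is a leaf — visit A.
        Visit L.
      Visit Z.
    Visit Y.
  At R: no right child.
  Visit R.
At T: go right to S.
  At S: go left to U.
    At U: go left to D.
      D is a leaf — visit D.
    At U: go right to K.
      K is a leaf — visit K.
    Visit U.
  At S: go right to N.
    At N: no left child.
    At N: go right to F.
      F is a leaf — visit F.
    Visit N.
  Visit S.
Visit T.
Full post-order sequence: A, L, Z, Y, R, D, K, U, F, N, S, T.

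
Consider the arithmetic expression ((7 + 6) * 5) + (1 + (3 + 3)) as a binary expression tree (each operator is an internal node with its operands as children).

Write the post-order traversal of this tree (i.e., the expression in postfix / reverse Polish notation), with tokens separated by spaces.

Post-order on an expression tree gives postfix notation: for each operator, emit left operand, right operand, then the operator.

7 6 + 5 * 1 3 3 + + +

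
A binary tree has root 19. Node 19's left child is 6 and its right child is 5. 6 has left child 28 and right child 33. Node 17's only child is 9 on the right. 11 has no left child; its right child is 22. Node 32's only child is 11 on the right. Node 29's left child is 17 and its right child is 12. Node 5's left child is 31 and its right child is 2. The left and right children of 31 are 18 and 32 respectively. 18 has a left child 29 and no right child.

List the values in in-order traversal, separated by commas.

28, 6, 33, 19, 17, 9, 29, 12, 18, 31, 32, 11, 22, 5, 2

In-order visits the left subtree, then the node, then the right subtree.
At 19: go left to 6.
  At 6: go left to 28.
    28 is a leaf — visit 28.
  Visit 6.
  At 6: go right to 33.
    33 is a leaf — visit 33.
Visit 19.
At 19: go right to 5.
  At 5: go left to 31.
    At 31: go left to 18.
      At 18: go left to 29.
        At 29: go left to 17.
          At 17: no left child.
          Visit 17.
          At 17: go right to 9.
            9 is a leaf — visit 9.
        Visit 29.
        At 29: go right to 12.
          12 is a leaf — visit 12.
      Visit 18.
      At 18: no right child.
    Visit 31.
    At 31: go right to 32.
      At 32: no left child.
      Visit 32.
      At 32: go right to 11.
        At 11: no left child.
        Visit 11.
        At 11: go right to 22.
          22 is a leaf — visit 22.
  Visit 5.
  At 5: go right to 2.
    2 is a leaf — visit 2.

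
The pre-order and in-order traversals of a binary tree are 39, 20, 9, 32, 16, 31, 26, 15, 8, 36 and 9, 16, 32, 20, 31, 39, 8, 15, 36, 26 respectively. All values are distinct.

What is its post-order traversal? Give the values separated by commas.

The first element of pre-order is the root; it splits in-order into left and right subtrees.
Root 39: left subtree has 5 nodes {9, 16, 32, 20, 31}, right has 4 {8, 15, 36, 26}.
  Root 20: left subtree has 3 nodes {9, 16, 32}, right has 1 {31}.
    Root 9: left subtree has 0 nodes { }, right has 2 {16, 32}.
      Root 32: left subtree has 1 node {16}, right has 0 { }.
  Root 26: left subtree has 3 nodes {8, 15, 36}, right has 0 { }.
    Root 15: left subtree has 1 node {8}, right has 1 {36}.

16, 32, 9, 31, 20, 8, 36, 15, 26, 39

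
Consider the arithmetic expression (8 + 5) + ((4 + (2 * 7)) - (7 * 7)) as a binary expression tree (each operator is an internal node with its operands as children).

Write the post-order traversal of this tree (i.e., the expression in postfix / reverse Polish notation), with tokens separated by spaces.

8 5 + 4 2 7 * + 7 7 * - +

Post-order on an expression tree gives postfix notation: for each operator, emit left operand, right operand, then the operator.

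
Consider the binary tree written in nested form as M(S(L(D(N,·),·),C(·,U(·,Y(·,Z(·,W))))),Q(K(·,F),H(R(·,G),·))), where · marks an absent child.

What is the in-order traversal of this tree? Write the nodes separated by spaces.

In-order visits the left subtree, then the node, then the right subtree.
At M: go left to S.
  At S: go left to L.
    At L: go left to D.
      At D: go left to N.
        N is a leaf — visit N.
      Visit D.
      At D: no right child.
    Visit L.
    At L: no right child.
  Visit S.
  At S: go right to C.
    At C: no left child.
    Visit C.
    At C: go right to U.
      At U: no left child.
      Visit U.
      At U: go right to Y.
        At Y: no left child.
        Visit Y.
        At Y: go right to Z.
          At Z: no left child.
          Visit Z.
          At Z: go right to W.
            W is a leaf — visit W.
Visit M.
At M: go right to Q.
  At Q: go left to K.
    At K: no left child.
    Visit K.
    At K: go right to F.
      F is a leaf — visit F.
  Visit Q.
  At Q: go right to H.
    At H: go left to R.
      At R: no left child.
      Visit R.
      At R: go right to G.
        G is a leaf — visit G.
    Visit H.
    At H: no right child.

N D L S C U Y Z W M K F Q R G H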